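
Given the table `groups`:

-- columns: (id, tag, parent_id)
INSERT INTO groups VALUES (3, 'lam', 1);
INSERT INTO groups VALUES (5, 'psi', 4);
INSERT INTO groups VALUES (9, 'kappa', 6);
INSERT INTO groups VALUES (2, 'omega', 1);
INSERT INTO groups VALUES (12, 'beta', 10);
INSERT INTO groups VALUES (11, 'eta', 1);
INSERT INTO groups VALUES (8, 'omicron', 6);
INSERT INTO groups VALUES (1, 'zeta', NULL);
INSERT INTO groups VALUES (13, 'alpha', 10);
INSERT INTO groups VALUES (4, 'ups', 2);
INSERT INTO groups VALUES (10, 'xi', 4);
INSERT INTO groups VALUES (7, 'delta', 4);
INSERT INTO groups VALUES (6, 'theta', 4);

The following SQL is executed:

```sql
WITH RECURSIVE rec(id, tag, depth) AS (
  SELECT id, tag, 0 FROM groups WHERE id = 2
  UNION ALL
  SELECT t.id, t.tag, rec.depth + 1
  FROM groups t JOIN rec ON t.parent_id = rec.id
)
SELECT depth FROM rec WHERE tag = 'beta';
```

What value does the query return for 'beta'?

Base: id=2 (omega) at depth 0.
Iteration 1: rows with parent_id in {2} -> ups (id 4, depth 1).
Iteration 2: rows with parent_id in {4} -> psi (id 5, depth 2), theta (id 6, depth 2), delta (id 7, depth 2), xi (id 10, depth 2).
Iteration 3: rows with parent_id in {5,6,7,10} -> omicron (id 8, depth 3), kappa (id 9, depth 3), beta (id 12, depth 3), alpha (id 13, depth 3).
Iteration 4: no rows with parent_id in {8,9,12,13}; recursion stops.

3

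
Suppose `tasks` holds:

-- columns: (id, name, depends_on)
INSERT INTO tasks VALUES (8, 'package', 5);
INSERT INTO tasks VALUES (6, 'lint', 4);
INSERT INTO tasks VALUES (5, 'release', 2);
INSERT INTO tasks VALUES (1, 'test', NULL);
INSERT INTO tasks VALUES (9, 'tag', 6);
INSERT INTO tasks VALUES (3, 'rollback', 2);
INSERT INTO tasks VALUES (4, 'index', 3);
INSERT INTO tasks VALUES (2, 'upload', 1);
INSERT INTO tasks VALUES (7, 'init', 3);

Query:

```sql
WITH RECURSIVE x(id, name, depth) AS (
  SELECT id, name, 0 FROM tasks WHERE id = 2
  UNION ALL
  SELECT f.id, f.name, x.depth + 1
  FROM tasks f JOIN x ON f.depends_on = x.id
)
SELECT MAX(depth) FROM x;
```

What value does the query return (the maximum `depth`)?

4

Base: id=2 (upload) at depth 0.
Iteration 1: rows with depends_on in {2} -> rollback (id 3, depth 1), release (id 5, depth 1).
Iteration 2: rows with depends_on in {3,5} -> index (id 4, depth 2), init (id 7, depth 2), package (id 8, depth 2).
Iteration 3: rows with depends_on in {4,7,8} -> lint (id 6, depth 3).
Iteration 4: rows with depends_on in {6} -> tag (id 9, depth 4).
Iteration 5: no rows with depends_on in {9}; recursion stops.
depth values: 0, 1, 1, 2, 2, 2, 3, 4; the maximum is 4.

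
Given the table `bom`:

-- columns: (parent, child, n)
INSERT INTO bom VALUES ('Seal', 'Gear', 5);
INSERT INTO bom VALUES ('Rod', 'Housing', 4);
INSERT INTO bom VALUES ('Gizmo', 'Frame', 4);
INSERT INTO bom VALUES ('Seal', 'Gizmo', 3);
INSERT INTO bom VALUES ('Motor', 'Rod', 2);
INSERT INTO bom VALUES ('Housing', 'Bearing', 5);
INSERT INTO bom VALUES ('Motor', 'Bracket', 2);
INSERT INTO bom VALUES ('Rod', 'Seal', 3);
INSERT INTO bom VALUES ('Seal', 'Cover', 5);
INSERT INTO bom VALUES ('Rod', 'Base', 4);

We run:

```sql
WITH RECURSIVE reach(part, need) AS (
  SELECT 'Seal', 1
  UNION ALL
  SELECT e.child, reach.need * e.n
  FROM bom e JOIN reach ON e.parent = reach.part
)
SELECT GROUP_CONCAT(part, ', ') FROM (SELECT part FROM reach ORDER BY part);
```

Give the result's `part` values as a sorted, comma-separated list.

Base: (Seal, need=1).
Iteration 1: components of {Seal} -> Cover = 1*5 = 5, Gear = 1*5 = 5, Gizmo = 1*3 = 3.
Iteration 2: components of {Cover,Gear,Gizmo} -> Frame = 3*4 = 12.
Iteration 3: no further components; recursion stops.

Cover, Frame, Gear, Gizmo, Seal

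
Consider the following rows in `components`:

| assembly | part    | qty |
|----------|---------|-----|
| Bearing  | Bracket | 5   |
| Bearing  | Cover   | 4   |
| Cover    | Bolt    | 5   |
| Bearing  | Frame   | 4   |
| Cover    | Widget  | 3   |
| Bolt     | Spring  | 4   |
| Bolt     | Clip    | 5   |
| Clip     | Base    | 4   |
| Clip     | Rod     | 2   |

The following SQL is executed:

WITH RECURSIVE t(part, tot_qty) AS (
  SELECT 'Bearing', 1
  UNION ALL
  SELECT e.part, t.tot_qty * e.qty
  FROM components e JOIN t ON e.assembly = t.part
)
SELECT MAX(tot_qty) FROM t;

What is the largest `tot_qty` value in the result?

Base: (Bearing, tot_qty=1).
Iteration 1: components of {Bearing} -> Bracket = 1*5 = 5, Cover = 1*4 = 4, Frame = 1*4 = 4.
Iteration 2: components of {Bracket,Cover,Frame} -> Bolt = 4*5 = 20, Widget = 4*3 = 12.
Iteration 3: components of {Bolt,Widget} -> Clip = 20*5 = 100, Spring = 20*4 = 80.
Iteration 4: components of {Clip,Spring} -> Base = 100*4 = 400, Rod = 100*2 = 200.
Iteration 5: no further components; recursion stops.
tot_qty values: 1, 5, 4, 4, 20, 12, 80, 100, 400, 200; the maximum is 400.

400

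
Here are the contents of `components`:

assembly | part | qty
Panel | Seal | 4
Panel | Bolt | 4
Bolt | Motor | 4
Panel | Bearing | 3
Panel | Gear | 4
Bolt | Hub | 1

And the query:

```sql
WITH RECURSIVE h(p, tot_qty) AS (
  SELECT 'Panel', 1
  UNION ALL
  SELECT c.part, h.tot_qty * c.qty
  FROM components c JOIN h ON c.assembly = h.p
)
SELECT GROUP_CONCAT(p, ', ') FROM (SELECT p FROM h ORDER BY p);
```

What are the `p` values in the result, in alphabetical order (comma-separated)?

Bearing, Bolt, Gear, Hub, Motor, Panel, Seal

Base: (Panel, tot_qty=1).
Iteration 1: components of {Panel} -> Bearing = 1*3 = 3, Bolt = 1*4 = 4, Gear = 1*4 = 4, Seal = 1*4 = 4.
Iteration 2: components of {Bearing,Bolt,Gear,Seal} -> Hub = 4*1 = 4, Motor = 4*4 = 16.
Iteration 3: no further components; recursion stops.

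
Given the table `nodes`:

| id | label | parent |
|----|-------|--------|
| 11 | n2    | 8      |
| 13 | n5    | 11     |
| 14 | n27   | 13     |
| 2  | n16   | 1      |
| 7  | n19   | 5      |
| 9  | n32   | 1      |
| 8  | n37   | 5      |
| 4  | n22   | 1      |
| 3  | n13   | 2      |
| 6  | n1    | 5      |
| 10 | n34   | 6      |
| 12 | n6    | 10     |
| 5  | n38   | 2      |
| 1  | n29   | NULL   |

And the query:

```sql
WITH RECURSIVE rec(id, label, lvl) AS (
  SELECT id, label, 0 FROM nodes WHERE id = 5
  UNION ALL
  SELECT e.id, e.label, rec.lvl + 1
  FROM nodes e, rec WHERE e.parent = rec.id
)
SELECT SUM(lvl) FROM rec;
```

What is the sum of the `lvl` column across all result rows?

17

Base: id=5 (n38) at lvl 0.
Iteration 1: rows with parent in {5} -> n1 (id 6, lvl 1), n19 (id 7, lvl 1), n37 (id 8, lvl 1).
Iteration 2: rows with parent in {6,7,8} -> n34 (id 10, lvl 2), n2 (id 11, lvl 2).
Iteration 3: rows with parent in {10,11} -> n6 (id 12, lvl 3), n5 (id 13, lvl 3).
Iteration 4: rows with parent in {12,13} -> n27 (id 14, lvl 4).
Iteration 5: no rows with parent in {14}; recursion stops.
SUM(lvl) = 0 + 1 + 1 + 1 + 2 + 2 + 3 + 3 + 4 = 17.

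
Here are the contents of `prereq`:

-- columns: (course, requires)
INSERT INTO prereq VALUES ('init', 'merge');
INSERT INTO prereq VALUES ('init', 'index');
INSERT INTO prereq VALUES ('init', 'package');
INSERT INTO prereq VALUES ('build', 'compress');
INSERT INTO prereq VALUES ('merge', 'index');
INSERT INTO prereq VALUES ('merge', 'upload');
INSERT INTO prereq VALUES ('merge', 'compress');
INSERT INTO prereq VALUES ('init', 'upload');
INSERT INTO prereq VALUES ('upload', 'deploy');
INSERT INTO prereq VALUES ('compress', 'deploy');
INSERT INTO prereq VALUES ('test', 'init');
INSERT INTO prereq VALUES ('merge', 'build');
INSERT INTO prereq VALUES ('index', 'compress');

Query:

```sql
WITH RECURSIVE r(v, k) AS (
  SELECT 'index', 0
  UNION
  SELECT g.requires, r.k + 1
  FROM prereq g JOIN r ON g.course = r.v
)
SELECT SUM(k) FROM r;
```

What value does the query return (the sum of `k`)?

3

Base: (index, k=0).
Iteration 1: edges from {index} -> (compress, k=1).
Iteration 2: edges from {compress} -> (deploy, k=2).
Iteration 3: no outgoing edges from {deploy}; recursion stops.
SUM(k) = 0 + 1 + 2 = 3.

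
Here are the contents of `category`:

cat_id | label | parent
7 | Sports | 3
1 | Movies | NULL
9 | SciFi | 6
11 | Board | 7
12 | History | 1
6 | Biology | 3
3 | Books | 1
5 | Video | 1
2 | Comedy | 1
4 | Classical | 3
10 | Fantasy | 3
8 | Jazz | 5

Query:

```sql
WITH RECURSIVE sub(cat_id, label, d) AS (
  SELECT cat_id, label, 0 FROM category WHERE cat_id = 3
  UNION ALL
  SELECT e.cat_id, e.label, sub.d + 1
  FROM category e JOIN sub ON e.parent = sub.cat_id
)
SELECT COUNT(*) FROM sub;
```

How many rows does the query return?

7

Base: cat_id=3 (Books) at d 0.
Iteration 1: rows with parent in {3} -> Classical (id 4, d 1), Biology (id 6, d 1), Sports (id 7, d 1), Fantasy (id 10, d 1).
Iteration 2: rows with parent in {4,6,7,10} -> SciFi (id 9, d 2), Board (id 11, d 2).
Iteration 3: no rows with parent in {9,11}; recursion stops.
Total rows emitted: 7.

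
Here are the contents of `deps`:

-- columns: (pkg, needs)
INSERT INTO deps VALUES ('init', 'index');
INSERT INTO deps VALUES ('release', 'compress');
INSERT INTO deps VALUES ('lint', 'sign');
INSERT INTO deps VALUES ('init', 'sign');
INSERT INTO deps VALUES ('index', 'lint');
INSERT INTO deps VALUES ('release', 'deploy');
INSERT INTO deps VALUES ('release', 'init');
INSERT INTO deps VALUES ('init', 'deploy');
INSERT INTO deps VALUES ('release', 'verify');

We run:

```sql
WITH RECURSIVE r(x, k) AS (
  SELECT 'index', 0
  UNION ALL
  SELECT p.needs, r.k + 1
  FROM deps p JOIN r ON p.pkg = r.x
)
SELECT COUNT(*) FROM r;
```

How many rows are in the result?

Base: (index, k=0).
Iteration 1: edges from {index} -> (lint, k=1).
Iteration 2: edges from {lint} -> (sign, k=2).
Iteration 3: no outgoing edges from {sign}; recursion stops.
Total rows emitted: 3.

3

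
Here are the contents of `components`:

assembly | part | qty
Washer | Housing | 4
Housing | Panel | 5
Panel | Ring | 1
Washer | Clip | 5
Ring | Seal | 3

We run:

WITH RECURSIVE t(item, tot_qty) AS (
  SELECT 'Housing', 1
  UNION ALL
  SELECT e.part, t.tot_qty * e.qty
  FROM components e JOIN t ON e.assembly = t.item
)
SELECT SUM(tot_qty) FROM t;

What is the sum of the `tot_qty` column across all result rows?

Base: (Housing, tot_qty=1).
Iteration 1: components of {Housing} -> Panel = 1*5 = 5.
Iteration 2: components of {Panel} -> Ring = 5*1 = 5.
Iteration 3: components of {Ring} -> Seal = 5*3 = 15.
Iteration 4: no further components; recursion stops.
SUM(tot_qty) = 1 + 5 + 5 + 15 = 26.

26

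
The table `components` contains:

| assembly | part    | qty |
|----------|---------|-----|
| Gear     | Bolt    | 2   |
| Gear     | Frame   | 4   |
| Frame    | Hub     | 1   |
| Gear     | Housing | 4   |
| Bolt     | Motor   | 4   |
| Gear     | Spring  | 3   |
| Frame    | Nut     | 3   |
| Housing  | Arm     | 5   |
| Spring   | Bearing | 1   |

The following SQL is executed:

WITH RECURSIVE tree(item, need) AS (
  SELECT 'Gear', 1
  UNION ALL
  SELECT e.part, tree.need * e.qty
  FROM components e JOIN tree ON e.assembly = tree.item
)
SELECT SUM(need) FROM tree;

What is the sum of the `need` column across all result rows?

Base: (Gear, need=1).
Iteration 1: components of {Gear} -> Bolt = 1*2 = 2, Frame = 1*4 = 4, Housing = 1*4 = 4, Spring = 1*3 = 3.
Iteration 2: components of {Bolt,Frame,Housing,Spring} -> Arm = 4*5 = 20, Bearing = 3*1 = 3, Hub = 4*1 = 4, Motor = 2*4 = 8, Nut = 4*3 = 12.
Iteration 3: no further components; recursion stops.
SUM(need) = 1 + 2 + 4 + 4 + 3 + 8 + 4 + 12 + 20 + 3 = 61.

61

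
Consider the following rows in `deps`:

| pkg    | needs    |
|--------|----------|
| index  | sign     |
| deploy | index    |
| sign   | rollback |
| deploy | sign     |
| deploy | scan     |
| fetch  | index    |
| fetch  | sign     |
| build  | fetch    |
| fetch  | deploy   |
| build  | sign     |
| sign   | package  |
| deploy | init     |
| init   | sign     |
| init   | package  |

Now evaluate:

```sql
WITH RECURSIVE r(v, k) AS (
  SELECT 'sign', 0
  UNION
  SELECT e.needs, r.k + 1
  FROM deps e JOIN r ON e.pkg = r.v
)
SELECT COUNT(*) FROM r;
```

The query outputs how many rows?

3

Base: (sign, k=0).
Iteration 1: edges from {sign} -> (package, k=1), (rollback, k=1).
Iteration 2: no outgoing edges from {package,rollback}; recursion stops.
Total rows emitted: 3.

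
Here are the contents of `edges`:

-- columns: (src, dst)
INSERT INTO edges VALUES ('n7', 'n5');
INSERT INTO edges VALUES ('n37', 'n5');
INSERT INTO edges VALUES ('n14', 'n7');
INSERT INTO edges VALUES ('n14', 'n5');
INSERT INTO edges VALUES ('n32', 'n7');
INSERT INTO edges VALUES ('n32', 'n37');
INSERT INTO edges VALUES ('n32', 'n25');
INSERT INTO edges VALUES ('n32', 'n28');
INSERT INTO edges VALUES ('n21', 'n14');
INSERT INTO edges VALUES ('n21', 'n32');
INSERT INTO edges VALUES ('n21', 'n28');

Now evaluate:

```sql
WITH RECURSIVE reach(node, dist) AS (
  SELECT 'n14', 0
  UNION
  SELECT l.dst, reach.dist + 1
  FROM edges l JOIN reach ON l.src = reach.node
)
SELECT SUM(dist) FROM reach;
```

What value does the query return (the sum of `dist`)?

Base: (n14, dist=0).
Iteration 1: edges from {n14} -> (n5, dist=1), (n7, dist=1).
Iteration 2: edges from {n5,n7} -> (n5, dist=2).
Iteration 3: no outgoing edges from {n5}; recursion stops.
SUM(dist) = 0 + 1 + 1 + 2 = 4.

4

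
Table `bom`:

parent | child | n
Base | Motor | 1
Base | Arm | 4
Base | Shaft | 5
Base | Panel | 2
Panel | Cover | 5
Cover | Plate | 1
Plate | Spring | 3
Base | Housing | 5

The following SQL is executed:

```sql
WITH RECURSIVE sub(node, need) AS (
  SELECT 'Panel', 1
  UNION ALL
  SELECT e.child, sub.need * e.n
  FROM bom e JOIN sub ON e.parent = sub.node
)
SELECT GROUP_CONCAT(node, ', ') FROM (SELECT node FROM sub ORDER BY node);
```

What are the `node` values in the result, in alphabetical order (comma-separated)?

Cover, Panel, Plate, Spring

Base: (Panel, need=1).
Iteration 1: components of {Panel} -> Cover = 1*5 = 5.
Iteration 2: components of {Cover} -> Plate = 5*1 = 5.
Iteration 3: components of {Plate} -> Spring = 5*3 = 15.
Iteration 4: no further components; recursion stops.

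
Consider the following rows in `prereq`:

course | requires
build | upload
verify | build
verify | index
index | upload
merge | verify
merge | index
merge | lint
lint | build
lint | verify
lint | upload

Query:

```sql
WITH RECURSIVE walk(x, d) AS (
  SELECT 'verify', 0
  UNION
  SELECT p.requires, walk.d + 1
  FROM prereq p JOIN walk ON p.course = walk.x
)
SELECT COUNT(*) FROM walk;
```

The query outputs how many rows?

Base: (verify, d=0).
Iteration 1: edges from {verify} -> (build, d=1), (index, d=1).
Iteration 2: edges from {build,index} -> (upload, d=2). [UNION drops 1 duplicate row(s)]
Iteration 3: no outgoing edges from {upload}; recursion stops.
Total rows emitted: 4.

4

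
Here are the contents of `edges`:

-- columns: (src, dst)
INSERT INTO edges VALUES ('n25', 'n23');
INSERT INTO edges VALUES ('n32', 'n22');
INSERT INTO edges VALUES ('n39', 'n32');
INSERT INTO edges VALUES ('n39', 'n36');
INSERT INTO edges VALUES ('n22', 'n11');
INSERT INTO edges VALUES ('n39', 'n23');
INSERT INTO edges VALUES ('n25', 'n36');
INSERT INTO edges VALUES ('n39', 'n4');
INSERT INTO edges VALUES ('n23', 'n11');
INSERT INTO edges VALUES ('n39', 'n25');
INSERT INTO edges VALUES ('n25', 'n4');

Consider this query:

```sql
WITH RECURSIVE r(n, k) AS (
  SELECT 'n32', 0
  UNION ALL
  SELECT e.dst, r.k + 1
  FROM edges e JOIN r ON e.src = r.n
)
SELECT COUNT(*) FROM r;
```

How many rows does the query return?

3

Base: (n32, k=0).
Iteration 1: edges from {n32} -> (n22, k=1).
Iteration 2: edges from {n22} -> (n11, k=2).
Iteration 3: no outgoing edges from {n11}; recursion stops.
Total rows emitted: 3.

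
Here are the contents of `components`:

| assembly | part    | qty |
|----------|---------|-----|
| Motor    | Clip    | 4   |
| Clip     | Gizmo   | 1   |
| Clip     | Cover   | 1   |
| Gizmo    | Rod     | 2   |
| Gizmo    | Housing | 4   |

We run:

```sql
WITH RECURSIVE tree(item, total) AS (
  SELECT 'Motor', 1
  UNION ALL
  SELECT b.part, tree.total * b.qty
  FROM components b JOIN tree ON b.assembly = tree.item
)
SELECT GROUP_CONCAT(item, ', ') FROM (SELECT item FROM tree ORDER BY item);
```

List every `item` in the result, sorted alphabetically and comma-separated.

Clip, Cover, Gizmo, Housing, Motor, Rod

Base: (Motor, total=1).
Iteration 1: components of {Motor} -> Clip = 1*4 = 4.
Iteration 2: components of {Clip} -> Cover = 4*1 = 4, Gizmo = 4*1 = 4.
Iteration 3: components of {Cover,Gizmo} -> Housing = 4*4 = 16, Rod = 4*2 = 8.
Iteration 4: no further components; recursion stops.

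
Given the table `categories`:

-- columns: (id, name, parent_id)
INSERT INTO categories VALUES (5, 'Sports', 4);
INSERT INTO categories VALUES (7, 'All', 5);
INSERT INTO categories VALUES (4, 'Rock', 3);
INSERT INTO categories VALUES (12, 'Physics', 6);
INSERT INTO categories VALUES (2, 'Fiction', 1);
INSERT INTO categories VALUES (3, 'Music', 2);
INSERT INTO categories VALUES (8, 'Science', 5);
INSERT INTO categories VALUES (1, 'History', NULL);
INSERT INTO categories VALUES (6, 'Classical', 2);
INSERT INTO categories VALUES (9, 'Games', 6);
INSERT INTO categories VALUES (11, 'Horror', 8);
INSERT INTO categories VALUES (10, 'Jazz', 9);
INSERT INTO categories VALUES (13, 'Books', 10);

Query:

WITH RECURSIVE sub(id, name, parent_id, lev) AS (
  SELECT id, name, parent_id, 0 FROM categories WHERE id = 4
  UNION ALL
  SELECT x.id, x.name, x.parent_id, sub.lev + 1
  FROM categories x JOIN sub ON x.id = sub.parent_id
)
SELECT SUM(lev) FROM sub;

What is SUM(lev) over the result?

Base: id=4 (Rock), parent_id=3, lev 0.
Iteration 1: join on id=3 -> Music (id 3, parent_id=2, lev 1).
Iteration 2: join on id=2 -> Fiction (id 2, parent_id=1, lev 2).
Iteration 3: join on id=1 -> History (id 1, parent_id=NULL, lev 3).
Iteration 4: parent_id is NULL; no match; recursion stops.
SUM(lev) = 0 + 1 + 2 + 3 = 6.

6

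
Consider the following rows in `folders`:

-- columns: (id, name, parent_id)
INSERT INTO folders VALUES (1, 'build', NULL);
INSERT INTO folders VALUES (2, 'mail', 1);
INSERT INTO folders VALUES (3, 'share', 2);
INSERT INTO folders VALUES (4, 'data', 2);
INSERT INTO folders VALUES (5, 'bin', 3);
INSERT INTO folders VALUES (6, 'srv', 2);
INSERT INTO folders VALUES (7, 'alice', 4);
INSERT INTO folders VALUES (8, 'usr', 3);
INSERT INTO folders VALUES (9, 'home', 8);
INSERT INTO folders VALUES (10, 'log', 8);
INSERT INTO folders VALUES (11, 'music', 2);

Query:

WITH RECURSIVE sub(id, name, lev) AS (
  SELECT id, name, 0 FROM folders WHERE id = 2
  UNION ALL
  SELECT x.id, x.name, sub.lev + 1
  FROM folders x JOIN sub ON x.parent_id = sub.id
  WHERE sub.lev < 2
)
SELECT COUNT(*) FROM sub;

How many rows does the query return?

Base: id=2 (mail) at lev 0.
Iteration 1: rows with parent_id in {2} -> share (id 3, lev 1), data (id 4, lev 1), srv (id 6, lev 1), music (id 11, lev 1).
Iteration 2: rows with parent_id in {3,4,6,11} -> bin (id 5, lev 2), alice (id 7, lev 2), usr (id 8, lev 2).
Iteration 3: lev < 2 fails for all current rows; recursion stops.
Total rows emitted: 8.

8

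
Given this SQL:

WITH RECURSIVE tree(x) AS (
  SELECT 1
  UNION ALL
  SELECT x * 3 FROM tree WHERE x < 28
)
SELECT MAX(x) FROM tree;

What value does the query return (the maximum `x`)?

Base: x=1.
Iteration 1: 1 < 28 holds -> x = 1 * 3 = 3.
Iteration 2: 3 < 28 holds -> x = 3 * 3 = 9.
Iteration 3: 9 < 28 holds -> x = 9 * 3 = 27.
Iteration 4: 27 < 28 holds -> x = 27 * 3 = 81.
Iteration 5: 81 < 28 fails; recursion stops.
x values: 1, 3, 9, 27, 81; the maximum is 81.

81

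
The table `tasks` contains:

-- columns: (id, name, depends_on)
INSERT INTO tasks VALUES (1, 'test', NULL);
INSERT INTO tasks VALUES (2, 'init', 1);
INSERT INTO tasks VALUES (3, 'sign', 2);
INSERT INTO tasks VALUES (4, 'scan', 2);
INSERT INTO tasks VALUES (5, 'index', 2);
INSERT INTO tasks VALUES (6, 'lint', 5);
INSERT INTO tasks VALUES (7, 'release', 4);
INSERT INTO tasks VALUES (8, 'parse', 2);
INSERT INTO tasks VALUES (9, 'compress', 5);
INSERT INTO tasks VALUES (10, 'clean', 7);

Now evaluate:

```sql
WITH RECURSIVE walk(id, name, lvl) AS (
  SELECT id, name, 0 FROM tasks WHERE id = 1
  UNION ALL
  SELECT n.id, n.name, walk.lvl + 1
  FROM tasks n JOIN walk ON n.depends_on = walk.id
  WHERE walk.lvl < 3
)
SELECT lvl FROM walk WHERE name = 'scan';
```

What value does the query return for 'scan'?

Base: id=1 (test) at lvl 0.
Iteration 1: rows with depends_on in {1} -> init (id 2, lvl 1).
Iteration 2: rows with depends_on in {2} -> sign (id 3, lvl 2), scan (id 4, lvl 2), index (id 5, lvl 2), parse (id 8, lvl 2).
Iteration 3: rows with depends_on in {3,4,5,8} -> lint (id 6, lvl 3), release (id 7, lvl 3), compress (id 9, lvl 3).
Iteration 4: lvl < 3 fails for all current rows; recursion stops.

2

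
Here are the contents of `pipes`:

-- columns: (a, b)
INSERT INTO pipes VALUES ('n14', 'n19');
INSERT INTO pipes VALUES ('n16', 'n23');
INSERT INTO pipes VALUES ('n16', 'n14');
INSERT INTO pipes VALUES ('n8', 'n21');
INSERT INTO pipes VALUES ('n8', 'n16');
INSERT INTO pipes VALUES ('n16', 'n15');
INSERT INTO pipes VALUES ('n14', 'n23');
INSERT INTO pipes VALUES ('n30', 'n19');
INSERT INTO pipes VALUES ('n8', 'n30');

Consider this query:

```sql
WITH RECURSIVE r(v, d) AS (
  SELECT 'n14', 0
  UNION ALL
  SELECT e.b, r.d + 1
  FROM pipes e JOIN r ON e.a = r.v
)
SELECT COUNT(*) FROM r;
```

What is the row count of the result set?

3

Base: (n14, d=0).
Iteration 1: edges from {n14} -> (n19, d=1), (n23, d=1).
Iteration 2: no outgoing edges from {n19,n23}; recursion stops.
Total rows emitted: 3.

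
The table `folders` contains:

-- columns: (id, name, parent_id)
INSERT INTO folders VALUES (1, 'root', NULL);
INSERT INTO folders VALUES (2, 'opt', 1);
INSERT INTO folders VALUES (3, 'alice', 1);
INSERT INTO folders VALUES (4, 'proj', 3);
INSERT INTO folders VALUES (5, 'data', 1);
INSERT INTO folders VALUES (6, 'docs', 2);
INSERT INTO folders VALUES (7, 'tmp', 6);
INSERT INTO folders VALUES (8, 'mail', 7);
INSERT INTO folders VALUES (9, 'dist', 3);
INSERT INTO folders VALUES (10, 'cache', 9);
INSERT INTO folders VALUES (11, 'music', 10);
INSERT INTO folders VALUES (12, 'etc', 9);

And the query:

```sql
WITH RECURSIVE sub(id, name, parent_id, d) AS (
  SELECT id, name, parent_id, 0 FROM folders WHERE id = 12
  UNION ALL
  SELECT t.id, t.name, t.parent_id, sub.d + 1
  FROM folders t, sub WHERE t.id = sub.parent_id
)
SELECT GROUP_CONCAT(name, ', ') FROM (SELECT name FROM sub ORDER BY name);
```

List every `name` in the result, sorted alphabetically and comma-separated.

Base: id=12 (etc), parent_id=9, d 0.
Iteration 1: join on id=9 -> dist (id 9, parent_id=3, d 1).
Iteration 2: join on id=3 -> alice (id 3, parent_id=1, d 2).
Iteration 3: join on id=1 -> root (id 1, parent_id=NULL, d 3).
Iteration 4: parent_id is NULL; no match; recursion stops.

alice, dist, etc, root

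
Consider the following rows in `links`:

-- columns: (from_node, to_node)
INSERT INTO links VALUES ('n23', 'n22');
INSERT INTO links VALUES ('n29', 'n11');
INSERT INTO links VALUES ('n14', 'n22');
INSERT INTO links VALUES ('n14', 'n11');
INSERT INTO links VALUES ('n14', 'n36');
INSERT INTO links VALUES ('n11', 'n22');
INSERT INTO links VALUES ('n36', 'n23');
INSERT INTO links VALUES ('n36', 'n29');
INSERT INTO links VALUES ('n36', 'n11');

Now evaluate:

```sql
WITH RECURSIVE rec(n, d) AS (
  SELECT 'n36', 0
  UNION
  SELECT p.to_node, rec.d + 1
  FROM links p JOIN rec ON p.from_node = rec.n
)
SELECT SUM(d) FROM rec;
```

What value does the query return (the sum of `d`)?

10

Base: (n36, d=0).
Iteration 1: edges from {n36} -> (n11, d=1), (n23, d=1), (n29, d=1).
Iteration 2: edges from {n11,n23,n29} -> (n11, d=2), (n22, d=2). [UNION drops 1 duplicate row(s)]
Iteration 3: edges from {n11,n22} -> (n22, d=3).
Iteration 4: no outgoing edges from {n22}; recursion stops.
SUM(d) = 0 + 1 + 1 + 1 + 2 + 2 + 3 = 10.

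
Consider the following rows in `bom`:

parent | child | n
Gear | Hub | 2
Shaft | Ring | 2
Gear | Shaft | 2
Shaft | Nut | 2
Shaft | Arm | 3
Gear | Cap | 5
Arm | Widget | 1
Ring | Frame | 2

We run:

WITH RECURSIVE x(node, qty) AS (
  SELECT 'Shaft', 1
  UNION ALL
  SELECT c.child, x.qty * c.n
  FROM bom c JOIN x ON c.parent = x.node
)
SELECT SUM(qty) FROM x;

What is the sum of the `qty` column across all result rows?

Base: (Shaft, qty=1).
Iteration 1: components of {Shaft} -> Arm = 1*3 = 3, Nut = 1*2 = 2, Ring = 1*2 = 2.
Iteration 2: components of {Arm,Nut,Ring} -> Frame = 2*2 = 4, Widget = 3*1 = 3.
Iteration 3: no further components; recursion stops.
SUM(qty) = 1 + 2 + 3 + 2 + 3 + 4 = 15.

15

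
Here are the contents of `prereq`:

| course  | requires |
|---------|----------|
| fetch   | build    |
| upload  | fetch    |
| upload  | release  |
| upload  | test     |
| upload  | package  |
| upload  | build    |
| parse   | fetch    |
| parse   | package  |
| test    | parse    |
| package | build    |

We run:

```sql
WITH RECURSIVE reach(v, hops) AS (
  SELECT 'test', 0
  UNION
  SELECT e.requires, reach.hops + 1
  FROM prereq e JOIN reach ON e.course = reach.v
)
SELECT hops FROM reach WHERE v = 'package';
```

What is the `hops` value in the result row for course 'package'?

2

Base: (test, hops=0).
Iteration 1: edges from {test} -> (parse, hops=1).
Iteration 2: edges from {parse} -> (fetch, hops=2), (package, hops=2).
Iteration 3: edges from {fetch,package} -> (build, hops=3). [UNION drops 1 duplicate row(s)]
Iteration 4: no outgoing edges from {build}; recursion stops.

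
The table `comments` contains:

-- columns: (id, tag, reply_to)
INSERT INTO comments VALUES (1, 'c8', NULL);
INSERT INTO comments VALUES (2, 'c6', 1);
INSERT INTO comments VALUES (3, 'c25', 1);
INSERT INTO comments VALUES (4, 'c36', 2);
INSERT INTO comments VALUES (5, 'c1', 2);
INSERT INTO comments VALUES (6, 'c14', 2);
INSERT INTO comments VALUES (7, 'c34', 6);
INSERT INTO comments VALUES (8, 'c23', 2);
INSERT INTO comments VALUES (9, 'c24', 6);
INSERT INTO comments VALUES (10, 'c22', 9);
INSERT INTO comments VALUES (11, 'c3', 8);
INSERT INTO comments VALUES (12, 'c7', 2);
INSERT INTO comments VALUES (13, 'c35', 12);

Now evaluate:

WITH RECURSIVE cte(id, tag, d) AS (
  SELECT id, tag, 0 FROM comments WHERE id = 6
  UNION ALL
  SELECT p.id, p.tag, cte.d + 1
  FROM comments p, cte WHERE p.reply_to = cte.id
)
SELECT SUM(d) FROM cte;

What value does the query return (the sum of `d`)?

4

Base: id=6 (c14) at d 0.
Iteration 1: rows with reply_to in {6} -> c34 (id 7, d 1), c24 (id 9, d 1).
Iteration 2: rows with reply_to in {7,9} -> c22 (id 10, d 2).
Iteration 3: no rows with reply_to in {10}; recursion stops.
SUM(d) = 0 + 1 + 1 + 2 = 4.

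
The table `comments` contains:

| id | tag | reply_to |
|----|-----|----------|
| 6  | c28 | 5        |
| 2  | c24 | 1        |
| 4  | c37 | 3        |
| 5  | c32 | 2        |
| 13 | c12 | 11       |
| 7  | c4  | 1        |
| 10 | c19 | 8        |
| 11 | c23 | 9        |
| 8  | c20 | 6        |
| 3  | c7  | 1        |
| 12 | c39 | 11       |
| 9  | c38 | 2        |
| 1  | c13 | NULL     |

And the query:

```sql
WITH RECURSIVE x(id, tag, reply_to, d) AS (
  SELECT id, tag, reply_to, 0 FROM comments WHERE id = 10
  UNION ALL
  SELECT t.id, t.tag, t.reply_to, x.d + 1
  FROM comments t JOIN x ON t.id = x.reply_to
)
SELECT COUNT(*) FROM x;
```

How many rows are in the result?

Base: id=10 (c19), reply_to=8, d 0.
Iteration 1: join on id=8 -> c20 (id 8, reply_to=6, d 1).
Iteration 2: join on id=6 -> c28 (id 6, reply_to=5, d 2).
Iteration 3: join on id=5 -> c32 (id 5, reply_to=2, d 3).
Iteration 4: join on id=2 -> c24 (id 2, reply_to=1, d 4).
Iteration 5: join on id=1 -> c13 (id 1, reply_to=NULL, d 5).
Iteration 6: reply_to is NULL; no match; recursion stops.
Total rows emitted: 6.

6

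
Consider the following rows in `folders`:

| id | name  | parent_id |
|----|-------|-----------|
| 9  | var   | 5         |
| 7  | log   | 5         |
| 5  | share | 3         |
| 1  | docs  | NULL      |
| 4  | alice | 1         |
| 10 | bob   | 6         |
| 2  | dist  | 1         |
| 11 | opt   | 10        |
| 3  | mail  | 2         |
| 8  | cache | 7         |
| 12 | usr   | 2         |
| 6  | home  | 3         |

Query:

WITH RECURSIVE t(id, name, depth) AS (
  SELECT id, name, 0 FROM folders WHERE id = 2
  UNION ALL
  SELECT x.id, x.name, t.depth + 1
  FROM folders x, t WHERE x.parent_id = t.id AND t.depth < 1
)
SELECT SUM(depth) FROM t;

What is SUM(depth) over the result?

Base: id=2 (dist) at depth 0.
Iteration 1: rows with parent_id in {2} -> mail (id 3, depth 1), usr (id 12, depth 1).
Iteration 2: depth < 1 fails for all current rows; recursion stops.
SUM(depth) = 0 + 1 + 1 = 2.

2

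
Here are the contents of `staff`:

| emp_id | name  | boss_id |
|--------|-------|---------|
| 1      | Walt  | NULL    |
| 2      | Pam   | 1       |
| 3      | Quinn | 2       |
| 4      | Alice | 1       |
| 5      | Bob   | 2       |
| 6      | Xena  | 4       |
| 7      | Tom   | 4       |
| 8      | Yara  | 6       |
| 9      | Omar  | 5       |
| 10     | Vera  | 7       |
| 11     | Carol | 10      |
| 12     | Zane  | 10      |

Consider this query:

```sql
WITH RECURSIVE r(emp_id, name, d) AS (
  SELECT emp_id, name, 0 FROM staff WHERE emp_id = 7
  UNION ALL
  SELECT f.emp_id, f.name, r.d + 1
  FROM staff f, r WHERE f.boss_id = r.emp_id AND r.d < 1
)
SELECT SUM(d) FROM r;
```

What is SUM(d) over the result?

1

Base: emp_id=7 (Tom) at d 0.
Iteration 1: rows with boss_id in {7} -> Vera (id 10, d 1).
Iteration 2: d < 1 fails for all current rows; recursion stops.
SUM(d) = 0 + 1 = 1.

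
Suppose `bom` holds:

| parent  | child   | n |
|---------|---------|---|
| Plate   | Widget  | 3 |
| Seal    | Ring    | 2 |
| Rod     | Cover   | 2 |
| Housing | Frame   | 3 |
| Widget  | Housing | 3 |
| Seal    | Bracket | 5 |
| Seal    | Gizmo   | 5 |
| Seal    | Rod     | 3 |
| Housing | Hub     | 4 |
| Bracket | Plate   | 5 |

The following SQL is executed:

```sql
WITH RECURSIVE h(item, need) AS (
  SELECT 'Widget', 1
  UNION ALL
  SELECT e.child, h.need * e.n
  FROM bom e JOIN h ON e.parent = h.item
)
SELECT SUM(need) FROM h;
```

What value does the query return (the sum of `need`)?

25

Base: (Widget, need=1).
Iteration 1: components of {Widget} -> Housing = 1*3 = 3.
Iteration 2: components of {Housing} -> Frame = 3*3 = 9, Hub = 3*4 = 12.
Iteration 3: no further components; recursion stops.
SUM(need) = 1 + 3 + 12 + 9 = 25.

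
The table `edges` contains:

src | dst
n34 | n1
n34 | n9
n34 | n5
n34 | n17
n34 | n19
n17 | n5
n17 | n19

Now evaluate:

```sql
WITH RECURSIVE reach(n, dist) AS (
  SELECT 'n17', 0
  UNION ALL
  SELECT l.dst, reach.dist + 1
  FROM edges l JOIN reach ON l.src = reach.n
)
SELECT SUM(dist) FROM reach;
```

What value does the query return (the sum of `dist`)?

Base: (n17, dist=0).
Iteration 1: edges from {n17} -> (n19, dist=1), (n5, dist=1).
Iteration 2: no outgoing edges from {n19,n5}; recursion stops.
SUM(dist) = 0 + 1 + 1 = 2.

2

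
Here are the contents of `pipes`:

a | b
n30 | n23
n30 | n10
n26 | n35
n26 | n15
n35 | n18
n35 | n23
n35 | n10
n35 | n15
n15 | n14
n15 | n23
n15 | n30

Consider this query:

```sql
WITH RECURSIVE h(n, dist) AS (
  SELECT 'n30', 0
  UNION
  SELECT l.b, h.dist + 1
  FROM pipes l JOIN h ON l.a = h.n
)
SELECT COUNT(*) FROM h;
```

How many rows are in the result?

3

Base: (n30, dist=0).
Iteration 1: edges from {n30} -> (n10, dist=1), (n23, dist=1).
Iteration 2: no outgoing edges from {n10,n23}; recursion stops.
Total rows emitted: 3.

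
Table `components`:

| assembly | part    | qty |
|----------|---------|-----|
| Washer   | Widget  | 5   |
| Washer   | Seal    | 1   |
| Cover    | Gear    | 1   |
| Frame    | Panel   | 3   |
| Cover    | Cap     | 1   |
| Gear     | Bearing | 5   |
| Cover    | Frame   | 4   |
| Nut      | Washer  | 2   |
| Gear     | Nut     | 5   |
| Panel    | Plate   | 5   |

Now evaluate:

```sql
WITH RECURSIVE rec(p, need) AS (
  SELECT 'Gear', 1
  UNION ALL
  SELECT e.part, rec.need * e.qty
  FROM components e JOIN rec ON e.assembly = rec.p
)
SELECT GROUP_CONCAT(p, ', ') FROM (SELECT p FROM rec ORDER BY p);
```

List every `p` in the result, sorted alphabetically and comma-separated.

Base: (Gear, need=1).
Iteration 1: components of {Gear} -> Bearing = 1*5 = 5, Nut = 1*5 = 5.
Iteration 2: components of {Bearing,Nut} -> Washer = 5*2 = 10.
Iteration 3: components of {Washer} -> Seal = 10*1 = 10, Widget = 10*5 = 50.
Iteration 4: no further components; recursion stops.

Bearing, Gear, Nut, Seal, Washer, Widget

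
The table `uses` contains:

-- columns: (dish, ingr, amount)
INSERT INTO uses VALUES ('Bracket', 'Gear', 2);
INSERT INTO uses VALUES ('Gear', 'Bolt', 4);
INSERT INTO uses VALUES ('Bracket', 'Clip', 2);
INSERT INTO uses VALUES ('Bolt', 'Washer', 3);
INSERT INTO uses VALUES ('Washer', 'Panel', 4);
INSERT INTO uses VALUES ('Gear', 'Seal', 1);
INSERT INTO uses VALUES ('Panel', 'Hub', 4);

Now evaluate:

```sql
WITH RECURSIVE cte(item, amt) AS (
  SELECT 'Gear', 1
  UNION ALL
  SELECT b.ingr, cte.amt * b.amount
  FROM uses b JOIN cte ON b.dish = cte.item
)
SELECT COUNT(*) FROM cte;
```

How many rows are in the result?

6

Base: (Gear, amt=1).
Iteration 1: components of {Gear} -> Bolt = 1*4 = 4, Seal = 1*1 = 1.
Iteration 2: components of {Bolt,Seal} -> Washer = 4*3 = 12.
Iteration 3: components of {Washer} -> Panel = 12*4 = 48.
Iteration 4: components of {Panel} -> Hub = 48*4 = 192.
Iteration 5: no further components; recursion stops.
Total rows emitted: 6.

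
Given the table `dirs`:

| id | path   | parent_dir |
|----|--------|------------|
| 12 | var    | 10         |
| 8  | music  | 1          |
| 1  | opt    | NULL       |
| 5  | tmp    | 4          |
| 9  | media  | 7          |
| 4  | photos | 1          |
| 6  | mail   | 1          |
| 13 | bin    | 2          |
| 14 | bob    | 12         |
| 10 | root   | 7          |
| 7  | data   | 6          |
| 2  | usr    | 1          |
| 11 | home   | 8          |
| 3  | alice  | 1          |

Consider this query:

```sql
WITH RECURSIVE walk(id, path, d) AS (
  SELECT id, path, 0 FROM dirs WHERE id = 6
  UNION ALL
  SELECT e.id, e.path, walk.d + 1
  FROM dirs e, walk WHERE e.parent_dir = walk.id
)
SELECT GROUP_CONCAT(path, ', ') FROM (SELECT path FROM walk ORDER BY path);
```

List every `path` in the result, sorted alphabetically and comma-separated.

Base: id=6 (mail) at d 0.
Iteration 1: rows with parent_dir in {6} -> data (id 7, d 1).
Iteration 2: rows with parent_dir in {7} -> media (id 9, d 2), root (id 10, d 2).
Iteration 3: rows with parent_dir in {9,10} -> var (id 12, d 3).
Iteration 4: rows with parent_dir in {12} -> bob (id 14, d 4).
Iteration 5: no rows with parent_dir in {14}; recursion stops.

bob, data, mail, media, root, var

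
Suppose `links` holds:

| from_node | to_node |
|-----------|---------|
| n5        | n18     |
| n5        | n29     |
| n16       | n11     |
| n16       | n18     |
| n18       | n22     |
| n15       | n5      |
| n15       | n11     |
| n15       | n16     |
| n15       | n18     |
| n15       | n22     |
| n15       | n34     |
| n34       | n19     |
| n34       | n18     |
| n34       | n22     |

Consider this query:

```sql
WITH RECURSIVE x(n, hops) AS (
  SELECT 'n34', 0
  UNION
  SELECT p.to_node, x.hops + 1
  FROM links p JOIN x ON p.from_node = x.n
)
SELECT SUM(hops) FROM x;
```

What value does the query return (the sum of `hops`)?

Base: (n34, hops=0).
Iteration 1: edges from {n34} -> (n18, hops=1), (n19, hops=1), (n22, hops=1).
Iteration 2: edges from {n18,n19,n22} -> (n22, hops=2).
Iteration 3: no outgoing edges from {n22}; recursion stops.
SUM(hops) = 0 + 1 + 1 + 1 + 2 = 5.

5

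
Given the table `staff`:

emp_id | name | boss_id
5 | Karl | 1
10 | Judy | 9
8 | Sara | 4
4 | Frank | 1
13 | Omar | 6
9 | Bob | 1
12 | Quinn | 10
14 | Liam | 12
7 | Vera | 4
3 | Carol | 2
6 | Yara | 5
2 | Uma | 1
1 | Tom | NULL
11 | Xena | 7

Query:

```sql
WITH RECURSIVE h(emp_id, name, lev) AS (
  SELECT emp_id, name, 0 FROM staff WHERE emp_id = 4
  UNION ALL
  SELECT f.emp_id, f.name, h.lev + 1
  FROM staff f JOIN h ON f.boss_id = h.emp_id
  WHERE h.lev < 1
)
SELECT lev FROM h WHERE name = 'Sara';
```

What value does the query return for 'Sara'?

Base: emp_id=4 (Frank) at lev 0.
Iteration 1: rows with boss_id in {4} -> Vera (id 7, lev 1), Sara (id 8, lev 1).
Iteration 2: lev < 1 fails for all current rows; recursion stops.

1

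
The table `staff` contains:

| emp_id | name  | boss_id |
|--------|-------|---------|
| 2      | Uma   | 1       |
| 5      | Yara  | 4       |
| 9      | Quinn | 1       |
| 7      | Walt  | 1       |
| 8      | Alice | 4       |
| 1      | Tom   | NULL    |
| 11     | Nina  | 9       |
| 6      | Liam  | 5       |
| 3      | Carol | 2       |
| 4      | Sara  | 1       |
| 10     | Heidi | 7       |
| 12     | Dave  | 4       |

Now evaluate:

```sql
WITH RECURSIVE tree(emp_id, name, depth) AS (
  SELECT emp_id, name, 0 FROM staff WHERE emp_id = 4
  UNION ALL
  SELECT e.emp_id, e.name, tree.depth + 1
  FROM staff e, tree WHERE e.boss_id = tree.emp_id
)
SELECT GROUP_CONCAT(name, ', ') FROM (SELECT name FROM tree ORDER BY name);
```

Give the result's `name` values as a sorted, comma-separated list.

Base: emp_id=4 (Sara) at depth 0.
Iteration 1: rows with boss_id in {4} -> Yara (id 5, depth 1), Alice (id 8, depth 1), Dave (id 12, depth 1).
Iteration 2: rows with boss_id in {5,8,12} -> Liam (id 6, depth 2).
Iteration 3: no rows with boss_id in {6}; recursion stops.

Alice, Dave, Liam, Sara, Yara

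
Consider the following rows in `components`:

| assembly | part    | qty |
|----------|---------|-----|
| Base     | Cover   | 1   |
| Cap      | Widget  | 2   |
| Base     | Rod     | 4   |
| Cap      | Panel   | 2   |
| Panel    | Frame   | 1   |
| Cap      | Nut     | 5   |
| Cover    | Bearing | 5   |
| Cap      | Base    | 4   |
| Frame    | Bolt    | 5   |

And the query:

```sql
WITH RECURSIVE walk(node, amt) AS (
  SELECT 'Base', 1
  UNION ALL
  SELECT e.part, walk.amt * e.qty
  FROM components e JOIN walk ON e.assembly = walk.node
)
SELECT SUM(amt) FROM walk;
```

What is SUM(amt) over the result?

11

Base: (Base, amt=1).
Iteration 1: components of {Base} -> Cover = 1*1 = 1, Rod = 1*4 = 4.
Iteration 2: components of {Cover,Rod} -> Bearing = 1*5 = 5.
Iteration 3: no further components; recursion stops.
SUM(amt) = 1 + 1 + 4 + 5 = 11.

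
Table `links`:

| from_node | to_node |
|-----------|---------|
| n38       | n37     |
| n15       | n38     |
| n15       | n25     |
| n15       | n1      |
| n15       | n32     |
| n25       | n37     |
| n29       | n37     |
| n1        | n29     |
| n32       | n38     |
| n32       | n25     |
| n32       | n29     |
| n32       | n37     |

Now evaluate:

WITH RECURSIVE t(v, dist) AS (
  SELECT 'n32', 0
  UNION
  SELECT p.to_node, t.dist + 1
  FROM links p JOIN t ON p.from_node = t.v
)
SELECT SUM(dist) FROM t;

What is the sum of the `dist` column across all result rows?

6

Base: (n32, dist=0).
Iteration 1: edges from {n32} -> (n25, dist=1), (n29, dist=1), (n37, dist=1), (n38, dist=1).
Iteration 2: edges from {n25,n29,n37,n38} -> (n37, dist=2). [UNION drops 2 duplicate row(s)]
Iteration 3: no outgoing edges from {n37}; recursion stops.
SUM(dist) = 0 + 1 + 1 + 1 + 1 + 2 = 6.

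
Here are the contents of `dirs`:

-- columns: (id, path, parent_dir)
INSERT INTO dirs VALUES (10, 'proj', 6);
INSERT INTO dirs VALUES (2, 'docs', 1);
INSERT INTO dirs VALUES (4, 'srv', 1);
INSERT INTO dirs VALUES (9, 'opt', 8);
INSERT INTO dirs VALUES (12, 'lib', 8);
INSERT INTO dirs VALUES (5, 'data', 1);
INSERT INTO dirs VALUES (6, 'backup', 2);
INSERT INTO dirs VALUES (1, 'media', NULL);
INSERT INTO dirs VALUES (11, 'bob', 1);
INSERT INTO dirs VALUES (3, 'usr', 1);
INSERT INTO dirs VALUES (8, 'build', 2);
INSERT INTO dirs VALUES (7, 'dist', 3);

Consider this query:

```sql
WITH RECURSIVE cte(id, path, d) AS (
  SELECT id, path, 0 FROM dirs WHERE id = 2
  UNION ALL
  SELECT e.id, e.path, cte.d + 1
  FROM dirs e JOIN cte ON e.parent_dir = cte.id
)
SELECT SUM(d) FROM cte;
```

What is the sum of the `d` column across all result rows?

8

Base: id=2 (docs) at d 0.
Iteration 1: rows with parent_dir in {2} -> backup (id 6, d 1), build (id 8, d 1).
Iteration 2: rows with parent_dir in {6,8} -> opt (id 9, d 2), proj (id 10, d 2), lib (id 12, d 2).
Iteration 3: no rows with parent_dir in {9,10,12}; recursion stops.
SUM(d) = 0 + 1 + 1 + 2 + 2 + 2 = 8.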